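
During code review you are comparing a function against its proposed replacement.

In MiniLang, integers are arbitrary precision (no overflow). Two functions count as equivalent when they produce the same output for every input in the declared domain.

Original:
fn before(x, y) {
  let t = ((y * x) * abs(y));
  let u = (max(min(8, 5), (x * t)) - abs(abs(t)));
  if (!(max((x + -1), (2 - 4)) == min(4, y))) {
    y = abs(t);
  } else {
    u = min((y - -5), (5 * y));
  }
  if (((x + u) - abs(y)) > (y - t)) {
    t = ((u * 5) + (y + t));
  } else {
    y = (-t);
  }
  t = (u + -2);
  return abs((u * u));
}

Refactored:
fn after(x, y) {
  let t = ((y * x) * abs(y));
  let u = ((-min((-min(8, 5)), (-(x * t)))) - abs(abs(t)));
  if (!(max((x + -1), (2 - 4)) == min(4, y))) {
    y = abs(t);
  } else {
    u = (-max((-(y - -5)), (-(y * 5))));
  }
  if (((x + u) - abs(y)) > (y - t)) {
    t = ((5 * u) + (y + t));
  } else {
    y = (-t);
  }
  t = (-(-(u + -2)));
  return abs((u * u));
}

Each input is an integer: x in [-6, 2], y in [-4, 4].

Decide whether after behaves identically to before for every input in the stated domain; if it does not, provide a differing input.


Differences: same computation, different form — yet all 81 inputs agree.
verdict: equivalent


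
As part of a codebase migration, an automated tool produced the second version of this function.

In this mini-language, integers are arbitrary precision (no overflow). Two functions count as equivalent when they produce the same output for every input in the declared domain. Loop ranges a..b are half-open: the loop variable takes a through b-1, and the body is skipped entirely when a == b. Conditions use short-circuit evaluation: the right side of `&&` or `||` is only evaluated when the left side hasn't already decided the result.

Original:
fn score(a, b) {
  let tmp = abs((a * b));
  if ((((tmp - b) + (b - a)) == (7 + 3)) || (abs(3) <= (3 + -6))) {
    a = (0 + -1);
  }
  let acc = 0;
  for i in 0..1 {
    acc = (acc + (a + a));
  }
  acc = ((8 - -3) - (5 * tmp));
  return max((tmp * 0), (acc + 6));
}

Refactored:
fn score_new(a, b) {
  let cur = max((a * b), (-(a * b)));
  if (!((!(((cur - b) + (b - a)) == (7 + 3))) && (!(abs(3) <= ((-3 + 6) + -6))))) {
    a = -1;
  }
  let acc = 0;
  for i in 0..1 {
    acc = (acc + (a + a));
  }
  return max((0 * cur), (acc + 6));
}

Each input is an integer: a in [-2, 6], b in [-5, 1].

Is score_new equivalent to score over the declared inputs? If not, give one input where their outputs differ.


a=-2, b=-5 yields 0 from score but 2 from score_new.
verdict: not equivalent; witness: a=-2, b=-5


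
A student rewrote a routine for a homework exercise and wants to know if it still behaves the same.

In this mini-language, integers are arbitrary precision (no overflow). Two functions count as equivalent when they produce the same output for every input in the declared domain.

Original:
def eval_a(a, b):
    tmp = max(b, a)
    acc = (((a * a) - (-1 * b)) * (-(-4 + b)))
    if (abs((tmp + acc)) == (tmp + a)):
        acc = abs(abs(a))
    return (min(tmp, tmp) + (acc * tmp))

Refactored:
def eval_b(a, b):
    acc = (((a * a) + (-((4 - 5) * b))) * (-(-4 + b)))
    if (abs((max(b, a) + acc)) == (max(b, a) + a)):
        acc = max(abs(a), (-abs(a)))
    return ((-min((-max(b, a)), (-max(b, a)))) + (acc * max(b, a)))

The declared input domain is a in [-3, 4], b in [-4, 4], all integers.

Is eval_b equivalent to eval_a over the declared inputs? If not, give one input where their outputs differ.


Whatever the rewrite altered, no input in the stated domain can expose a difference; all 72 inputs agree.
verdict: equivalent


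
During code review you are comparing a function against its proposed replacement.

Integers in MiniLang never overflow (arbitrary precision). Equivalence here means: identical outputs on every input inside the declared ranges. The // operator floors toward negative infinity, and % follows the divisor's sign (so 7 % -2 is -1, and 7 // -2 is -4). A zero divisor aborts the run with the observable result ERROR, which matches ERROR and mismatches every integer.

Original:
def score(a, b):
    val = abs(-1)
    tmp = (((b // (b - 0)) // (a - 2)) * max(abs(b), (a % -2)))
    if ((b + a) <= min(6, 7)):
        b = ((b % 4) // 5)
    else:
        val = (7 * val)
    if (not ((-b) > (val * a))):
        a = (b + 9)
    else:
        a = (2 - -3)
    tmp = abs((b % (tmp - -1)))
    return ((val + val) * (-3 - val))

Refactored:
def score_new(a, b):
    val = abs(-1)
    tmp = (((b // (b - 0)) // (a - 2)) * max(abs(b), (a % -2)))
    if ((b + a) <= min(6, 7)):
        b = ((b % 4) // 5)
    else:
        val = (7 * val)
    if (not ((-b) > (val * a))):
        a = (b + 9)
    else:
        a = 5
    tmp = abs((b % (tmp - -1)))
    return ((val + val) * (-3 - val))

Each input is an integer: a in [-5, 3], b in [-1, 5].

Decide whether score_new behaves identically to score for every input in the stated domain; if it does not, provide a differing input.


The two are interchangeable: constant usage differs; arithmetic usage differs, and every declared input agrees.
One worked example (a=3, b=2) — score: val=1, then tmp=2, then ((b + a) <= min(6, 7)) is true, then b=0, then (not ((-b) > (val * a))) is true, then a=9, then tmp=0, then returns -8; score_new: val=1, then tmp=2, then ((b + a) <= min(6, 7)) is true, then b=0, then (not ((-b) > (val * a))) is true, then a=9, then tmp=0, then returns -8; agreement on -8.
Across all 63 domain points the two functions coincide.
verdict: equivalent


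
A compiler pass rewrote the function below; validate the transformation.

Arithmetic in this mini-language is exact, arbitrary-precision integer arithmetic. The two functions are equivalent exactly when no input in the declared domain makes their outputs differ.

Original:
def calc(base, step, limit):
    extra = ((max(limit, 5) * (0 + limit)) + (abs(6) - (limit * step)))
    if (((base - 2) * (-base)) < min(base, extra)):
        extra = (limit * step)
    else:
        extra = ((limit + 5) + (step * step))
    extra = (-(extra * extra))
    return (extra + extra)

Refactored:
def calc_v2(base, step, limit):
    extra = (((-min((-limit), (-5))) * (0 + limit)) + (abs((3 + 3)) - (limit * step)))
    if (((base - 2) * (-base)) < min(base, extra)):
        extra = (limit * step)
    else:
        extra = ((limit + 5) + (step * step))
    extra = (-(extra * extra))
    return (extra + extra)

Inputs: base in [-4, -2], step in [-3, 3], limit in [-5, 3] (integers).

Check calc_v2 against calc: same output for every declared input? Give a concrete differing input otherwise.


The two versions differ — the changes include constant usage differs; also arithmetic usage differs; also min/max/abs usage differs.
Tracing base=-3, step=3, limit=-3: calc: extra := 0 | (((base - 2) * (-base)) < min(base, extra)): true | extra := -9 | extra := -81 | result -162 | calc_v2: extra := 0 | (((base - 2) * (-base)) < min(base, extra)): true | extra := -9 | extra := -81 | result -162 — matching result -162.
An exhaustive pass over the 189 declared inputs shows identical outputs.
verdict: equivalent


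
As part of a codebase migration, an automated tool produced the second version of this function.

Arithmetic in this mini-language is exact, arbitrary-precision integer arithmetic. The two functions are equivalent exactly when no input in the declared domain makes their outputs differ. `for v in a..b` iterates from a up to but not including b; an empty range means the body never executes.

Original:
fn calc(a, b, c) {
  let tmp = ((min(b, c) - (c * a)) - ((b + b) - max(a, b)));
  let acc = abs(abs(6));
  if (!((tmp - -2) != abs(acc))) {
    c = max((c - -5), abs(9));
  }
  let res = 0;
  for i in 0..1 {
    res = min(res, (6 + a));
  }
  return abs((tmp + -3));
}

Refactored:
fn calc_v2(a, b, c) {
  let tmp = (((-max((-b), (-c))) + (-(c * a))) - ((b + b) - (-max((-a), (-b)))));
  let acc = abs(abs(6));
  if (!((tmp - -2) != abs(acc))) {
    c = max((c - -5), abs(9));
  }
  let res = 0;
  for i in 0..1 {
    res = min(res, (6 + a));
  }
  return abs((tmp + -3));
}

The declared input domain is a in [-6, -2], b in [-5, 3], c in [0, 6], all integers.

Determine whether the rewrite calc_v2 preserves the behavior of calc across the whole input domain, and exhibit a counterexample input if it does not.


There is a counterexample at a=-6, b=-5, c=0: 3 on one side, 4 on the other.
calc: tmp=0, then acc=6, then (!((tmp - -2) != abs(acc))) is false, then res=0, then (i=0), then res=0, then returns 3
calc_v2: tmp=-1, then acc=6, then (!((tmp - -2) != abs(acc))) is false, then res=0, then (i=0), then res=0, then returns 4
verdict: not equivalent; witness: a=-6, b=-5, c=0


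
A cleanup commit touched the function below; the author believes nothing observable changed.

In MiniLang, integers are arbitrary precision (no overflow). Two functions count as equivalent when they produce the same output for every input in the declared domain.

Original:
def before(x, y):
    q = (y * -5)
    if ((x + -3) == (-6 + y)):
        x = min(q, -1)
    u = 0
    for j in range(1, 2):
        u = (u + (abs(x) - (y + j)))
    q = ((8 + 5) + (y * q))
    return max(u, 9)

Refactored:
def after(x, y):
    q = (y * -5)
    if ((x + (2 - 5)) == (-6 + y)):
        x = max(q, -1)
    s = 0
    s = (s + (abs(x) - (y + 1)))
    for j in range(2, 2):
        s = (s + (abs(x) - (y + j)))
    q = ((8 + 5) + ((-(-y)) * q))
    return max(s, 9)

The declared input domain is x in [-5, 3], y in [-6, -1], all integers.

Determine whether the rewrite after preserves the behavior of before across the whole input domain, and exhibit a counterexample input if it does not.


Try x=-5, y=-2.
before: q becomes 10; next ((x + -3) == (-6 + y)) evaluates to true; next x becomes -1; next u becomes 0; next at j=1:; next u becomes 2; next q becomes -7; next final value 9
after: q becomes 10; next ((x + (2 - 5)) == (-6 + y)) evaluates to true; next x becomes 10; next s becomes 0; next s becomes 11; next j never enters its loop body; next q becomes -7; next final value 11
9 vs 11 — the two versions disagree here.
verdict: not equivalent; witness: x=-5, y=-2


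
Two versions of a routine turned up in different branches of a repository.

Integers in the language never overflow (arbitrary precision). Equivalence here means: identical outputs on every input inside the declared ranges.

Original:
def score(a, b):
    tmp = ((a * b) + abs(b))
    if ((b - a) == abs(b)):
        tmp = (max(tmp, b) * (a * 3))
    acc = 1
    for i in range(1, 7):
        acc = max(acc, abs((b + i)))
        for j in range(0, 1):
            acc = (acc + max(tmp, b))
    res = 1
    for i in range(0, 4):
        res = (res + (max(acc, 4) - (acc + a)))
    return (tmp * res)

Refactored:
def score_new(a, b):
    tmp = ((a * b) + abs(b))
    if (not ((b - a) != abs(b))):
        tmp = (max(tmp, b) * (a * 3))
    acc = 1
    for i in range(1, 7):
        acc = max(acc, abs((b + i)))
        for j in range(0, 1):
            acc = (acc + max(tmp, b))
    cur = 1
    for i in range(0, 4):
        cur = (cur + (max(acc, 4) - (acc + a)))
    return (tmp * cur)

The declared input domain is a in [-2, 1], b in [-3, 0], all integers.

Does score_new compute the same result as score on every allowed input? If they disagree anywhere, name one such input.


The two versions differ — the changes include comparison usage differs, plus local variable names differ, plus boolean connective usage differs.
As a probe, take a=0, b=-3: score runs tmp=3, then ((b - a) == abs(b)) is false, then acc=1, then (i=1), then acc=2, then (j=0), then acc=5, then (i=2), then acc=5, then (j=0), then acc=8, then (i=3), then acc=8, then (j=0), then acc=11, then (i=4), then acc=11, then (j=0), then acc=14, then (i=5), then acc=14, then (j=0), then acc=17, then (i=6), then acc=17, then (j=0), then acc=20, then res=1, then (i=0), then res=1, then (i=1), then res=1, then (i=2), then res=1, then (i=3), then res=1, then returns 3; score_new runs tmp=3, then (not ((b - a) != abs(b))) is false, then acc=1, then (i=1), then acc=2, then (j=0), then acc=5, then (i=2), then acc=5, then (j=0), then acc=8, then (i=3), then acc=8, then (j=0), then acc=11, then (i=4), then acc=11, then (j=0), then acc=14, then (i=5), then acc=14, then (j=0), then acc=17, then (i=6), then acc=17, then (j=0), then acc=20, then cur=1, then (i=0), then cur=1, then (i=1), then cur=1, then (i=2), then cur=1, then (i=3), then cur=1, then returns 3; both end at 3.
Across all 16 domain points the two functions coincide.
verdict: equivalent


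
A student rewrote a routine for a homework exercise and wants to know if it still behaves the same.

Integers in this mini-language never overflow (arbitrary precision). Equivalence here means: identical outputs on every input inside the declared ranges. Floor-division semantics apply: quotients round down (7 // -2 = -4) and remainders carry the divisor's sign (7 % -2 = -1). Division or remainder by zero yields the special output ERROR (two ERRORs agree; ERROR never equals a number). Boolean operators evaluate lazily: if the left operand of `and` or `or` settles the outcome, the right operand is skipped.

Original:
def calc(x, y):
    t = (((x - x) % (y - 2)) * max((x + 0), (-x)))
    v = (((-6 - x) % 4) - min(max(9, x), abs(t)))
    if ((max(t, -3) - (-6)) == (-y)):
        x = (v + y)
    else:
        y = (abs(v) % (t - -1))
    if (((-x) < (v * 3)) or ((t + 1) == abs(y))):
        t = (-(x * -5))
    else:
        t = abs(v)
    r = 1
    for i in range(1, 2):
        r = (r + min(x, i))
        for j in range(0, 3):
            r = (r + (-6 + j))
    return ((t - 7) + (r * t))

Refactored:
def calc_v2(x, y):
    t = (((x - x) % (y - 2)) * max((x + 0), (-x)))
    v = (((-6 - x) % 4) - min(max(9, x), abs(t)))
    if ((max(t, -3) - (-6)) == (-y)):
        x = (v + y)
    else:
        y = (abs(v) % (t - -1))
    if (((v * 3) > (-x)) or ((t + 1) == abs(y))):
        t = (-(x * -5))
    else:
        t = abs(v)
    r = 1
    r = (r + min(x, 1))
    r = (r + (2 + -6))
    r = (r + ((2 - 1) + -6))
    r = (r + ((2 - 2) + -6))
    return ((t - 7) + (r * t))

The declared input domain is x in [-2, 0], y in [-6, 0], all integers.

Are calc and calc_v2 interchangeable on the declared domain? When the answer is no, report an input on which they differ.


Differences: local variable names differ, plus constant usage differs, plus comparison usage differs, plus arithmetic usage differs, plus loop structure differs — yet all 21 inputs agree.
verdict: equivalent


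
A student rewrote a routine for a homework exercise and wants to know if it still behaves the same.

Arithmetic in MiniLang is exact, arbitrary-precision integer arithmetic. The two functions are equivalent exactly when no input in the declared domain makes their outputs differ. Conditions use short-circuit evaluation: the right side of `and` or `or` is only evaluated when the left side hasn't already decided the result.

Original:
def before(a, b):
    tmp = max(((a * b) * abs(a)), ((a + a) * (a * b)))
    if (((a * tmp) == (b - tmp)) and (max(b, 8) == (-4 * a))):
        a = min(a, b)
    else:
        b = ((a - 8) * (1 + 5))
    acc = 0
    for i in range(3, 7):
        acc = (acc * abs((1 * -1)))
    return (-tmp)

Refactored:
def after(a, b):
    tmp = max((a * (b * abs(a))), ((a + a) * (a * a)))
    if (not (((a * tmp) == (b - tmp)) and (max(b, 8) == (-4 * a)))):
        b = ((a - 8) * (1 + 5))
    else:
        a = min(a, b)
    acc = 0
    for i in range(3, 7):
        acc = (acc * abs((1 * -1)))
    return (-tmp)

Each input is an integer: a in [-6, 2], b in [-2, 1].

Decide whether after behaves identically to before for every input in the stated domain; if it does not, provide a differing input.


Evaluate both at a=-6, b=1.
before: tmp=72, then (((a * tmp) == (b - tmp)) and (max(b, 8) == (-4 * a))) is false, then b=-84, then acc=0, then (i=3), then acc=0, then (i=4), then acc=0, then (i=5), then acc=0, then (i=6), then acc=0, then returns -72
after: tmp=-36, then (not (((a * tmp) == (b - tmp)) and (max(b, 8) == (-4 * a)))) is true, then b=-84, then acc=0, then (i=3), then acc=0, then (i=4), then acc=0, then (i=5), then acc=0, then (i=6), then acc=0, then returns 36
-72 vs 36 — the two versions disagree here.
verdict: not equivalent; witness: a=-6, b=1


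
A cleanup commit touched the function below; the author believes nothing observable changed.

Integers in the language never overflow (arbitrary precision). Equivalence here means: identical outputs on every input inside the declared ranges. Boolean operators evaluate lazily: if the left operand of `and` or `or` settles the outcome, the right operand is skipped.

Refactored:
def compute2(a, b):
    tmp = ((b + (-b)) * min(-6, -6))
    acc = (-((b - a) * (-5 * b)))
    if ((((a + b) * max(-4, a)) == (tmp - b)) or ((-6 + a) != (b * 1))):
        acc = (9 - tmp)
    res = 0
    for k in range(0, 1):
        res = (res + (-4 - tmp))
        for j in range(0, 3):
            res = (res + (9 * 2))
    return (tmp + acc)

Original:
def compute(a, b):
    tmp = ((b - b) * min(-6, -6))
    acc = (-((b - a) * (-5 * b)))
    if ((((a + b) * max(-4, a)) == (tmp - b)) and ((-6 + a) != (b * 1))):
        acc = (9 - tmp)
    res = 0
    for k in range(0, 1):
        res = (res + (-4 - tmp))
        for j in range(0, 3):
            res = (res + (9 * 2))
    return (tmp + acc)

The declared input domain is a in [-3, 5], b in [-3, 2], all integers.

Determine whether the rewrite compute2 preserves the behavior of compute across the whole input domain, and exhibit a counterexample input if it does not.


The rewrite breaks on a=-3, b=-3, where the results are 0 and 9.
compute: tmp := 0 | acc := 0 | ((((a + b) * max(-4, a)) == (tmp - b)) and ((-6 + a) != (b * 1))): false | res := 0 | iter k=0: | res := -4 | iter j=0: | res := 14 | iter j=1: | res := 32 | iter j=2: | res := 50 | result 0
compute2: tmp := 0 | acc := 0 | ((((a + b) * max(-4, a)) == (tmp - b)) or ((-6 + a) != (b * 1))): true | acc := 9 | res := 0 | iter k=0: | res := -4 | iter j=0: | res := 14 | iter j=1: | res := 32 | iter j=2: | res := 50 | result 9
verdict: not equivalent; witness: a=-3, b=-3


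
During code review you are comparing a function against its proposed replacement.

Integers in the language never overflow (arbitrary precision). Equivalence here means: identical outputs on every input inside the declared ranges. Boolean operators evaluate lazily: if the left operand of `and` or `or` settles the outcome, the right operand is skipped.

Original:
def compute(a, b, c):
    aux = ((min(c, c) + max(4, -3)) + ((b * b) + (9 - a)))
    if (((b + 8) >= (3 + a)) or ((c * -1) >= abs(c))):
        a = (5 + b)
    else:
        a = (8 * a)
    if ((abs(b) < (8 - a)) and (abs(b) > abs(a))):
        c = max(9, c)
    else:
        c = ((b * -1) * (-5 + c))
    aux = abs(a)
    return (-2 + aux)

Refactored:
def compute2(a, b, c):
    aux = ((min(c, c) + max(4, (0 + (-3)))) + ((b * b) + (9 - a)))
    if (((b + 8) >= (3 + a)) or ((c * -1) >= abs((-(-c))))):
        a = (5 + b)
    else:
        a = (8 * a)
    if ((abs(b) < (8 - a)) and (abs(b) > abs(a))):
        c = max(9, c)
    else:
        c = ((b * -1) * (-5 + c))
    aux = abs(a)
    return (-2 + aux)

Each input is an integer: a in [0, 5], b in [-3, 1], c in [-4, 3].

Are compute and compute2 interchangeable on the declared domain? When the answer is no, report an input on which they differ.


Although arithmetic usage differs; and constant usage differs, 240/240 inputs agree.
verdict: equivalent


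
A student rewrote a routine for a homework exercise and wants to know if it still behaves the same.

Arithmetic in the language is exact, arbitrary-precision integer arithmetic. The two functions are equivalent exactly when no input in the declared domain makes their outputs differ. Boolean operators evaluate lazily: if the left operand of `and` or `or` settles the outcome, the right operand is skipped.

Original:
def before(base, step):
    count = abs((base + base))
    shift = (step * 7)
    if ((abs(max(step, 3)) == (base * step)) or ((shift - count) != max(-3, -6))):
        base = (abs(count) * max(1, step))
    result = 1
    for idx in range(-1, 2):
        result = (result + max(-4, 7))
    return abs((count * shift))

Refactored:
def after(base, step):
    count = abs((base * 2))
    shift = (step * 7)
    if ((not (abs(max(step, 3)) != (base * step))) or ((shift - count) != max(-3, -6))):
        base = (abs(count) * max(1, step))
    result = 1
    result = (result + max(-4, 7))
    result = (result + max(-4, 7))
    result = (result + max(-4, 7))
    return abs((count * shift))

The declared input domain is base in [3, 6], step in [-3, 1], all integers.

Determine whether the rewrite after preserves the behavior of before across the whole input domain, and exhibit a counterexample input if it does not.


Differences: comparison usage differs; also statement counts differ; also constant usage differs; also min/max/abs usage differs; also boolean connective usage differs; also loop structure differs; also arithmetic usage differs; also local variable names differ — yet all 20 inputs agree.
verdict: equivalent


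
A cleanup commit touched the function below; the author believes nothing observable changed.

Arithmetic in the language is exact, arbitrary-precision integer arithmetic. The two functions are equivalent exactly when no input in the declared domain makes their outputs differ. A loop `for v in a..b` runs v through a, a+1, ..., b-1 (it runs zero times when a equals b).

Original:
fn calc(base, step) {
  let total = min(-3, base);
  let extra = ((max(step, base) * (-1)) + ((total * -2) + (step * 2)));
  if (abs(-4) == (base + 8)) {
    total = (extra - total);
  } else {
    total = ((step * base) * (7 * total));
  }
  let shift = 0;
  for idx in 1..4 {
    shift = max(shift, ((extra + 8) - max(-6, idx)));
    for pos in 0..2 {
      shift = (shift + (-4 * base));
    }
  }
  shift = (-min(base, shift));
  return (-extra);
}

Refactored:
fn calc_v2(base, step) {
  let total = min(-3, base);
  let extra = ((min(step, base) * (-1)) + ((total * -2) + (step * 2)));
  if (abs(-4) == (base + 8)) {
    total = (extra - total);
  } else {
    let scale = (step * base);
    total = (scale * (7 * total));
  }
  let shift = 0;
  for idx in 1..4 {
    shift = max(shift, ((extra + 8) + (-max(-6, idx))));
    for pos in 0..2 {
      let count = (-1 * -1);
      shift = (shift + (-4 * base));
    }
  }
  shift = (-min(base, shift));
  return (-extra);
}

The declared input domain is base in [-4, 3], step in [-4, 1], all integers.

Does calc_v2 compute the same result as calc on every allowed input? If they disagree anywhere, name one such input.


Try base=-4, step=-3.
calc: total becomes -4; next extra becomes 5; next (abs(-4) == (base + 8)) evaluates to true; next total becomes 9; next shift becomes 0; next at idx=1:; next shift becomes 12; next at pos=0:; next shift becomes 28; next at pos=1:; next shift becomes 44; next at idx=2:; next shift becomes 44; next at pos=0:; next shift becomes 60; next at pos=1:; next shift becomes 76; next at idx=3:; next shift becomes 76; next at pos=0:; next shift becomes 92; next at pos=1:; next shift becomes 108; next shift becomes 4; next final value -5
calc_v2: total becomes -4; next extra becomes 6; next (abs(-4) == (base + 8)) evaluates to true; next total becomes 10; next shift becomes 0; next at idx=1:; next shift becomes 13; next at pos=0:; next count becomes 1; next shift becomes 29; next at pos=1:; next count becomes 1; next shift becomes 45; next at idx=2:; next shift becomes 45; next at pos=0:; next count becomes 1; next shift becomes 61; next at pos=1:; next count becomes 1; next shift becomes 77; next at idx=3:; next shift becomes 77; next at pos=0:; next count becomes 1; next shift becomes 93; next at pos=1:; next count becomes 1; next shift becomes 109; next shift becomes 4; next final value -6
-5 != -6, so the rewrite changes behavior.
verdict: not equivalent; witness: base=-4, step=-3


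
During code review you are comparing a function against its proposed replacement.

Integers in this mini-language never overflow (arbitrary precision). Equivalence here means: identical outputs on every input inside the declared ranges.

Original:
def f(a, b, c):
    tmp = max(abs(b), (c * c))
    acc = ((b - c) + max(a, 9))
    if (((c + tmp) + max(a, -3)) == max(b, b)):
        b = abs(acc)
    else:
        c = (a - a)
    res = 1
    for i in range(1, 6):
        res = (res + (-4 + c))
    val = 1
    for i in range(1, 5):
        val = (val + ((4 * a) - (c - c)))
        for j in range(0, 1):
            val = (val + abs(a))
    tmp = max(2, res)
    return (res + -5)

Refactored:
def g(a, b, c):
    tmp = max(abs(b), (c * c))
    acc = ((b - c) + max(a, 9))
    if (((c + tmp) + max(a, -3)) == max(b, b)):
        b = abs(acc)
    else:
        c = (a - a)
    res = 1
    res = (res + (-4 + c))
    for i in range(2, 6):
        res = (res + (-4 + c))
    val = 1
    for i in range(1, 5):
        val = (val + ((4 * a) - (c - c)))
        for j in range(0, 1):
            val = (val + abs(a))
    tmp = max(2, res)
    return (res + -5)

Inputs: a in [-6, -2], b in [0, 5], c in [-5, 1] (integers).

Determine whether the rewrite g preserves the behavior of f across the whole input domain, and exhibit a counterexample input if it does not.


Equivalent — the differences include arithmetic usage differs; constant usage differs; loop structure differs; statement counts differ, yet no declared input distinguishes the two.
Spot check at a=-6, b=2, c=-1 — f: tmp becomes 2; next acc becomes 12; next (((c + tmp) + max(a, -3)) == max(b, b)) evaluates to false; next c becomes 0; next res becomes 1; next at i=1:; next res becomes -3; next at i=2:; next res becomes -7; next at i=3:; next res becomes -11; next at i=4:; next res becomes -15; next at i=5:; next res becomes -19; next val becomes 1; next at i=1:; next val becomes -23; next at j=0:; next val becomes -17; next at i=2:; next val becomes -41; next at j=0:; next val becomes -35; next at i=3:; next val becomes -59; next at j=0:; next val becomes -53; next at i=4:; next val becomes -77; next at j=0:; next val becomes -71; next tmp becomes 2; next final value -24. g: tmp becomes 2; next acc becomes 12; next (((c + tmp) + max(a, -3)) == max(b, b)) evaluates to false; next c becomes 0; next res becomes 1; next res becomes -3; next at i=2:; next res becomes -7; next at i=3:; next res becomes -11; next at i=4:; next res becomes -15; next at i=5:; next res becomes -19; next val becomes 1; next at i=1:; next val becomes -23; next at j=0:; next val becomes -17; next at i=2:; next val becomes -41; next at j=0:; next val becomes -35; next at i=3:; next val becomes -59; next at j=0:; next val becomes -53; next at i=4:; next val becomes -77; next at j=0:; next val becomes -71; next tmp becomes 2; next final value -24. Both give -24.
Every one of the 210 inputs gives matching results.
verdict: equivalent


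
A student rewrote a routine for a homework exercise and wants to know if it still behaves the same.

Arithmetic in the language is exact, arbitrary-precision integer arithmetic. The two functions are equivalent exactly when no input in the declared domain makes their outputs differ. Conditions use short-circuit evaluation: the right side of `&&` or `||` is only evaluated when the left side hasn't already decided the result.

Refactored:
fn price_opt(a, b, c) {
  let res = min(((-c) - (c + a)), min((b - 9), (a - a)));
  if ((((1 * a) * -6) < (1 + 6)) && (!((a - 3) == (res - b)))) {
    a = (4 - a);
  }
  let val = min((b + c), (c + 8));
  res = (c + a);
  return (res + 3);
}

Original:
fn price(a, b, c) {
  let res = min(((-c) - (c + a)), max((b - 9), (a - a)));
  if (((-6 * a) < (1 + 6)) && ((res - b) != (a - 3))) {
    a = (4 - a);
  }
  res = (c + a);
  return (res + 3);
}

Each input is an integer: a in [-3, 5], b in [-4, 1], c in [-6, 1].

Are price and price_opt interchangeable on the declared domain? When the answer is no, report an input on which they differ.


a=0, b=1, c=1 yields 4 from price but 8 from price_opt.
verdict: not equivalent; witness: a=0, b=1, c=1


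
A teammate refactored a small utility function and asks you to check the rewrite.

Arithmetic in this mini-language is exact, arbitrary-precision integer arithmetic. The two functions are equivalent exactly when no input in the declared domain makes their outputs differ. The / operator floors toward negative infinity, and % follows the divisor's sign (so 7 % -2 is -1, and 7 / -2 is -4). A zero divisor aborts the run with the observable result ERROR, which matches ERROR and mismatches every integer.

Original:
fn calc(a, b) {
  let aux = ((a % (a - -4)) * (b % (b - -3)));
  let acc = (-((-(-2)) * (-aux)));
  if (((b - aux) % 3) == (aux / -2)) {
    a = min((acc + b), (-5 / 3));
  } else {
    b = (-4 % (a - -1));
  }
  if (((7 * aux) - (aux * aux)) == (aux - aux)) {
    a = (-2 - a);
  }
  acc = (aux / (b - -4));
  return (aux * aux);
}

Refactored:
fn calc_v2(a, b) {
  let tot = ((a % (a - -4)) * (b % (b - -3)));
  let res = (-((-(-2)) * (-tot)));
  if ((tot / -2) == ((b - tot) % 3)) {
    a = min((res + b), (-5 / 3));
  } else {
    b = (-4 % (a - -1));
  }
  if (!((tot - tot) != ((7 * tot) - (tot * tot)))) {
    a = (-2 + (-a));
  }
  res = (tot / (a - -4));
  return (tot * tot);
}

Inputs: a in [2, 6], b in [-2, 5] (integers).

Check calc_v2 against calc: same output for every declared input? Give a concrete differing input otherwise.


The rewrite breaks on a=2, b=-2, where the results are 0 and ERROR.
calc: aux := 0 | acc := 0 | (((b - aux) % 3) == (aux / -2)): false | b := 2 | (((7 * aux) - (aux * aux)) == (aux - aux)): true | a := -4 | acc := 0 | result 0
calc_v2: tot := 0 | res := 0 | ((tot / -2) == ((b - tot) % 3)): false | b := 2 | (!((tot - tot) != ((7 * tot) - (tot * tot)))): true | a := -4 | divide-by-zero, output ERROR
verdict: not equivalent; witness: a=2, b=-2


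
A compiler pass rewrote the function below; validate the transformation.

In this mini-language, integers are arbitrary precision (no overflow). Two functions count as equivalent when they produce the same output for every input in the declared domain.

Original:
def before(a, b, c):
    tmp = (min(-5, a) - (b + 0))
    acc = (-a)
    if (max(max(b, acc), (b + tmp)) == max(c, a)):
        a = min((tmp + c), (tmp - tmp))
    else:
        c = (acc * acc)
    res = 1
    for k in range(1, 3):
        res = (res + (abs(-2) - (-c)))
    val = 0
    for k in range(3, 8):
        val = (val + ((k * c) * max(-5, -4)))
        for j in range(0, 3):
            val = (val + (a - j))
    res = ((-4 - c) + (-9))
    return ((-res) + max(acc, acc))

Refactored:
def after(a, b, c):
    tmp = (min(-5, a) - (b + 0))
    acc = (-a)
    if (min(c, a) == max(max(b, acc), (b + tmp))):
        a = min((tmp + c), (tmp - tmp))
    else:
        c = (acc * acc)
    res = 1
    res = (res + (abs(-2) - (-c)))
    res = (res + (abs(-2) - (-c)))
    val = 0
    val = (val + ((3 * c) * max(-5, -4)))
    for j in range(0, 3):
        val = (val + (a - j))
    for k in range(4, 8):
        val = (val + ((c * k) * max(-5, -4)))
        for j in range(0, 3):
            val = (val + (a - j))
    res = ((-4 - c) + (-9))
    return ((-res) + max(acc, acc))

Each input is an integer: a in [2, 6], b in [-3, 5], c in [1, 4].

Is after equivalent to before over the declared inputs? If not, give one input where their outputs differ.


These are not equivalent — on a=2, b=1, c=1 the outputs split (15 vs 12).
before: tmp becomes -6; next acc becomes -2; next (max(max(b, acc), (b + tmp)) == max(c, a)) evaluates to false; next c becomes 4; next res becomes 1; next at k=1:; next res becomes 7; next at k=2:; next res becomes 13; next val becomes 0; next at k=3:; next val becomes -48; next at j=0:; next val becomes -46; next at j=1:; next val becomes -45; next at j=2:; next val becomes -45; next at k=4:; next val becomes -109; next at j=0:; next val becomes -107; next at j=1:; next val becomes -106; next at j=2:; next val becomes -106; next at k=5:; next val becomes -186; next at j=0:; next val becomes -184; next at j=1:; next val becomes -183; next at j=2:; next val becomes -183; next at k=6:; next val becomes -279; next at j=0:; next val becomes -277; next at j=1:; next val becomes -276; next at j=2:; next val becomes -276; next at k=7:; next val becomes -388; next at j=0:; next val becomes -386; next at j=1:; next val becomes -385; next at j=2:; next val becomes -385; next res becomes -17; next final value 15
after: tmp becomes -6; next acc becomes -2; next (min(c, a) == max(max(b, acc), (b + tmp))) evaluates to true; next a becomes -5; next res becomes 1; next res becomes 4; next res becomes 7; next val becomes 0; next val becomes -12; next at j=0:; next val becomes -17; next at j=1:; next val becomes -23; next at j=2:; next val becomes -30; next at k=4:; next val becomes -46; next at j=0:; next val becomes -51; next at j=1:; next val becomes -57; next at j=2:; next val becomes -64; next at k=5:; next val becomes -84; next at j=0:; next val becomes -89; next at j=1:; next val becomes -95; next at j=2:; next val becomes -102; next at k=6:; next val becomes -126; next at j=0:; next val becomes -131; next at j=1:; next val becomes -137; next at j=2:; next val becomes -144; next at k=7:; next val becomes -172; next at j=0:; next val becomes -177; next at j=1:; next val becomes -183; next at j=2:; next val becomes -190; next res becomes -14; next final value 12
verdict: not equivalent; witness: a=2, b=1, c=1


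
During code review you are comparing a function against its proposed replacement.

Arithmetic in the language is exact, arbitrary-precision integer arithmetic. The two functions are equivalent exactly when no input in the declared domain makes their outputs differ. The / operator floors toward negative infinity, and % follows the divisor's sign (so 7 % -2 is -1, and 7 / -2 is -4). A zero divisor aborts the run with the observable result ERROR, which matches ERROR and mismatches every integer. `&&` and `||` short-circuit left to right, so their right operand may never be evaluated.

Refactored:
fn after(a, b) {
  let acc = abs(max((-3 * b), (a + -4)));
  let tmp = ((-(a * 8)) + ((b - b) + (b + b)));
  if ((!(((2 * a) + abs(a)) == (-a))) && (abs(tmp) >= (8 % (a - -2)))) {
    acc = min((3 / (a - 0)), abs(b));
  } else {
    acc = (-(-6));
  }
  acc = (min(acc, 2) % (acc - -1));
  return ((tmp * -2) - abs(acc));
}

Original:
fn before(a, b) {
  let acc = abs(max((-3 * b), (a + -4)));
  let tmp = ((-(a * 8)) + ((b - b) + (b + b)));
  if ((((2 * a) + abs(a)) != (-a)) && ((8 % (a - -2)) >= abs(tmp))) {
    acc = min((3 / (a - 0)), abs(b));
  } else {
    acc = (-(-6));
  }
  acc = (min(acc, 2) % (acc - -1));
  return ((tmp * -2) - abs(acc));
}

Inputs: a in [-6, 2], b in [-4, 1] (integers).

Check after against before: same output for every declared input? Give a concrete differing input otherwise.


There is a counterexample at a=-6, b=-4: -82 on one side, ERROR on the other.
before: acc := 12 | tmp := 40 | ((((2 * a) + abs(a)) != (-a)) && ((8 % (a - -2)) >= abs(tmp))): false | acc := 6 | acc := 2 | result -82
after: acc := 12 | tmp := 40 | ((!(((2 * a) + abs(a)) == (-a))) && (abs(tmp) >= (8 % (a - -2)))): true | acc := -1 | divide-by-zero, output ERROR
verdict: not equivalent; witness: a=-6, b=-4


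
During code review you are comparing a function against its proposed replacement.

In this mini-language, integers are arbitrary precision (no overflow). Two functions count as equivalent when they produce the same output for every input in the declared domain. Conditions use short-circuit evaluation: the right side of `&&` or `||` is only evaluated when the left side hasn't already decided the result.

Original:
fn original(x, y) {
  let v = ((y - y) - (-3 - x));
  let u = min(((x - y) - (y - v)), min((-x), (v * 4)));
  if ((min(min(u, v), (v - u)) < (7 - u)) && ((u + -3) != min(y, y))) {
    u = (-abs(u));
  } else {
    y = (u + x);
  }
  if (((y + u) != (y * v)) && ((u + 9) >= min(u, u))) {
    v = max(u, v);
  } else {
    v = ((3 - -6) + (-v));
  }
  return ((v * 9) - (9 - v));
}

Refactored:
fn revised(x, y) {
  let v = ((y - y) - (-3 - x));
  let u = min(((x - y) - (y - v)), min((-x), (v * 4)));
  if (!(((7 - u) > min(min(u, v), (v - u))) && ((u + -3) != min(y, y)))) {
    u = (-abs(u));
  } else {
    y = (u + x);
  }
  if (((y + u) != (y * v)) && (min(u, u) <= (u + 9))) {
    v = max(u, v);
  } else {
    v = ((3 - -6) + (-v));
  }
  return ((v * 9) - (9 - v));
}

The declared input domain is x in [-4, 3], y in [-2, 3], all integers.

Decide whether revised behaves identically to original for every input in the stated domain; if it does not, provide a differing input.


Not equivalent: x=-2, y=-2 separates them (1 vs 11).
original: v becomes 1; next u becomes 2; next ((min(min(u, v), (v - u)) < (7 - u)) && ((u + -3) != min(y, y))) evaluates to true; next u becomes -2; next (((y + u) != (y * v)) && ((u + 9) >= min(u, u))) evaluates to true; next v becomes 1; next final value 1
revised: v becomes 1; next u becomes 2; next (!(((7 - u) > min(min(u, v), (v - u))) && ((u + -3) != min(y, y)))) evaluates to false; next y becomes 0; next (((y + u) != (y * v)) && (min(u, u) <= (u + 9))) evaluates to true; next v becomes 2; next final value 11
verdict: not equivalent; witness: x=-2, y=-2


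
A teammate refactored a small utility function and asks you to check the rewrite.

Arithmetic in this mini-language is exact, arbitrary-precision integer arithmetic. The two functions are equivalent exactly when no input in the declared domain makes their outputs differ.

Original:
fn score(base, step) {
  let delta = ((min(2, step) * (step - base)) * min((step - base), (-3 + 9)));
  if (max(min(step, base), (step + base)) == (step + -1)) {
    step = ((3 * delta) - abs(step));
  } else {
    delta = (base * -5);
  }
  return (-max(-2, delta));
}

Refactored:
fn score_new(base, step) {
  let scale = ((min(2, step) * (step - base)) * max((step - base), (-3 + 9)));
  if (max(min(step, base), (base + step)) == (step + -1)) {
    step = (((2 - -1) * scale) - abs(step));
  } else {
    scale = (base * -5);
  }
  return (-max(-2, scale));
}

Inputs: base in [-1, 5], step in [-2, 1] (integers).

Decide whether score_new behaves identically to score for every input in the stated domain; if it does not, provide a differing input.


Not equivalent: base=-1, step=1 separates them (-4 vs -12).
score: delta=4, then (max(min(step, base), (step + base)) == (step + -1)) is true, then step=11, then returns -4
score_new: scale=12, then (max(min(step, base), (base + step)) == (step + -1)) is true, then step=35, then returns -12
verdict: not equivalent; witness: base=-1, step=1


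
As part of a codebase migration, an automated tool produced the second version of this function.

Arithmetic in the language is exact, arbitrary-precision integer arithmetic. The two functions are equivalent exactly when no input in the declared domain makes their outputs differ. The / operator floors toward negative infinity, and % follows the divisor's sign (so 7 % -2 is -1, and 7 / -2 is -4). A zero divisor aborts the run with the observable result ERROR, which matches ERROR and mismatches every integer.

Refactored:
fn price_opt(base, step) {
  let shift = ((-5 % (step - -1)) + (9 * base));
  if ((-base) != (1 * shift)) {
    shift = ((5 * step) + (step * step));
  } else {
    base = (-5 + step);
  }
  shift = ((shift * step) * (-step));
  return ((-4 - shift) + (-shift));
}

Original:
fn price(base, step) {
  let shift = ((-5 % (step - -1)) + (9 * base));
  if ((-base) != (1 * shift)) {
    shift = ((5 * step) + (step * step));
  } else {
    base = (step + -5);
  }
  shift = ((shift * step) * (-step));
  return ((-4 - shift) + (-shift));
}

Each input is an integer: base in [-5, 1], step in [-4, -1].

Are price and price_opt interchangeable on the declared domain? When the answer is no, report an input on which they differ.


Although same computation, different form, 28/28 inputs agree.
verdict: equivalent


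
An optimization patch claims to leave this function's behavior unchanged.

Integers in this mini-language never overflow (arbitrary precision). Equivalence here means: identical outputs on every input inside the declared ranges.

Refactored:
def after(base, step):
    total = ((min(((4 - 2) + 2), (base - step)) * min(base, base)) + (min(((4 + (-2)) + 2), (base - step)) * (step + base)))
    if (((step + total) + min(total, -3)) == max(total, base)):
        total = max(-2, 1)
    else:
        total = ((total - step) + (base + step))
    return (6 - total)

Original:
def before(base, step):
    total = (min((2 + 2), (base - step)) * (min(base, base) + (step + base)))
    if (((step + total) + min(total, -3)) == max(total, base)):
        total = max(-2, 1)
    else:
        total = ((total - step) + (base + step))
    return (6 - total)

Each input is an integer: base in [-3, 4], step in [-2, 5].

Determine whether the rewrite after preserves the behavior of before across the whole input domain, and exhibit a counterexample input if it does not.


The two versions differ — the changes include min/max/abs usage differs; and arithmetic usage differs; and constant usage differs.
Tracing base=-1, step=4: before: total=-10, then (((step + total) + min(total, -3)) == max(total, base)) is false, then total=-11, then returns 17 | after: total=-10, then (((step + total) + min(total, -3)) == max(total, base)) is false, then total=-11, then returns 17 — matching result 17.
An exhaustive pass over the 64 declared inputs shows identical outputs.
verdict: equivalent
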